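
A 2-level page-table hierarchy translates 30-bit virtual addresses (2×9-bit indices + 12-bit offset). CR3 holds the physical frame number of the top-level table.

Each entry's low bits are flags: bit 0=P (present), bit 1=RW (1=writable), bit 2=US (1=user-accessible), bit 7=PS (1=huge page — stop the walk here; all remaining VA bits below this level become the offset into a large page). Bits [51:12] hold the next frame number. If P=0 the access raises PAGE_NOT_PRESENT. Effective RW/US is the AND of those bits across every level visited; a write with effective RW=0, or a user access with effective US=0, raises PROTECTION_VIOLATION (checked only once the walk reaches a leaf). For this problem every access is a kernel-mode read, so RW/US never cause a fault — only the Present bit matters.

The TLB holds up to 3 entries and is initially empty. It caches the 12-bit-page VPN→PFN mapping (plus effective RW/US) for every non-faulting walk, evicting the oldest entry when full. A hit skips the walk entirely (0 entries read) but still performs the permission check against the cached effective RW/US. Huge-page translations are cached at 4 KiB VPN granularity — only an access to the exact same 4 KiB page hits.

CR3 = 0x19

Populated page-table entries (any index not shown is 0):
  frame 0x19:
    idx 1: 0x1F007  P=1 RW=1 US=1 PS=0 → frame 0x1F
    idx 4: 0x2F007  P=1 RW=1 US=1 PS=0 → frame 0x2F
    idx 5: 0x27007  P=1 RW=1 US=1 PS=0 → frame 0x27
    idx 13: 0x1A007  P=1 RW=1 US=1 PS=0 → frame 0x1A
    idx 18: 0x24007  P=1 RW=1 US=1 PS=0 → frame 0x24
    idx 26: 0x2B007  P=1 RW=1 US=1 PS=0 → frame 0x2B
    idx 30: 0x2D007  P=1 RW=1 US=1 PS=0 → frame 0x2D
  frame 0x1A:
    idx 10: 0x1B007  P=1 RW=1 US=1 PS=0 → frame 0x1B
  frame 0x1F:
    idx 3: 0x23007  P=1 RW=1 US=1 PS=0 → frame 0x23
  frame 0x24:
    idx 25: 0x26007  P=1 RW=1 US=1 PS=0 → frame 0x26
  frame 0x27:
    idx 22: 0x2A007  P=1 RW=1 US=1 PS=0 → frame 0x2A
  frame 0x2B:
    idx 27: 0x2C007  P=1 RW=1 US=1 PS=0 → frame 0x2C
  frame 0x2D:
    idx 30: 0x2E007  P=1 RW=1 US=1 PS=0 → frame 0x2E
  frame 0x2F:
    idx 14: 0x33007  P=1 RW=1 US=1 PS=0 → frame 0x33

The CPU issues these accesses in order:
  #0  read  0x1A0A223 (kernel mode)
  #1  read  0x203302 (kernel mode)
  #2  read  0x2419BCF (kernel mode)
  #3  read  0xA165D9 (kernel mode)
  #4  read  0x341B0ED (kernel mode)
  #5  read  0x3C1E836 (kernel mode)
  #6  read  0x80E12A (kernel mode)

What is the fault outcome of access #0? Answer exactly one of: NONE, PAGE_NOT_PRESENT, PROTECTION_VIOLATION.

Per-access translation:
#0 VA=0x1A0A223 (r,kernel):
  lvl0: tbl 0x19, slot 13 ⇒ 0x1A007 (P1/RW1/US1/PS0)
  lvl1: tbl 0x1A, slot 10 ⇒ 0x1B007 (P1/RW1/US1/PS0)
  ✓ 0x1B223  — 2 lookups
#1 VA=0x203302 (r,kernel):
  lvl0: tbl 0x19, slot 1 ⇒ 0x1F007 (P1/RW1/US1/PS0)
  lvl1: tbl 0x1F, slot 3 ⇒ 0x23007 (P1/RW1/US1/PS0)
  ✓ 0x23302  — 2 lookups
#2 VA=0x2419BCF (r,kernel):
  lvl0: tbl 0x19, slot 18 ⇒ 0x24007 (P1/RW1/US1/PS0)
  lvl1: tbl 0x24, slot 25 ⇒ 0x26007 (P1/RW1/US1/PS0)
  ✓ 0x26BCF  — 2 lookups
#3 VA=0xA165D9 (r,kernel):
  lvl0: tbl 0x19, slot 5 ⇒ 0x27007 (P1/RW1/US1/PS0)
  lvl1: tbl 0x27, slot 22 ⇒ 0x2A007 (P1/RW1/US1/PS0)
  ✓ 0x2A5D9  — 2 lookups
#4 VA=0x341B0ED (r,kernel):
  lvl0: tbl 0x19, slot 26 ⇒ 0x2B007 (P1/RW1/US1/PS0)
  lvl1: tbl 0x2B, slot 27 ⇒ 0x2C007 (P1/RW1/US1/PS0)
  ✓ 0x2C0ED  — 2 lookups
#5 VA=0x3C1E836 (r,kernel):
  lvl0: tbl 0x19, slot 30 ⇒ 0x2D007 (P1/RW1/US1/PS0)
  lvl1: tbl 0x2D, slot 30 ⇒ 0x2E007 (P1/RW1/US1/PS0)
  ✓ 0x2E836  — 2 lookups
#6 VA=0x80E12A (r,kernel):
  lvl0: tbl 0x19, slot 4 ⇒ 0x2F007 (P1/RW1/US1/PS0)
  lvl1: tbl 0x2F, slot 14 ⇒ 0x33007 (P1/RW1/US1/PS0)
  ✓ 0x3312A  — 2 lookups

Access #0 fault: NONE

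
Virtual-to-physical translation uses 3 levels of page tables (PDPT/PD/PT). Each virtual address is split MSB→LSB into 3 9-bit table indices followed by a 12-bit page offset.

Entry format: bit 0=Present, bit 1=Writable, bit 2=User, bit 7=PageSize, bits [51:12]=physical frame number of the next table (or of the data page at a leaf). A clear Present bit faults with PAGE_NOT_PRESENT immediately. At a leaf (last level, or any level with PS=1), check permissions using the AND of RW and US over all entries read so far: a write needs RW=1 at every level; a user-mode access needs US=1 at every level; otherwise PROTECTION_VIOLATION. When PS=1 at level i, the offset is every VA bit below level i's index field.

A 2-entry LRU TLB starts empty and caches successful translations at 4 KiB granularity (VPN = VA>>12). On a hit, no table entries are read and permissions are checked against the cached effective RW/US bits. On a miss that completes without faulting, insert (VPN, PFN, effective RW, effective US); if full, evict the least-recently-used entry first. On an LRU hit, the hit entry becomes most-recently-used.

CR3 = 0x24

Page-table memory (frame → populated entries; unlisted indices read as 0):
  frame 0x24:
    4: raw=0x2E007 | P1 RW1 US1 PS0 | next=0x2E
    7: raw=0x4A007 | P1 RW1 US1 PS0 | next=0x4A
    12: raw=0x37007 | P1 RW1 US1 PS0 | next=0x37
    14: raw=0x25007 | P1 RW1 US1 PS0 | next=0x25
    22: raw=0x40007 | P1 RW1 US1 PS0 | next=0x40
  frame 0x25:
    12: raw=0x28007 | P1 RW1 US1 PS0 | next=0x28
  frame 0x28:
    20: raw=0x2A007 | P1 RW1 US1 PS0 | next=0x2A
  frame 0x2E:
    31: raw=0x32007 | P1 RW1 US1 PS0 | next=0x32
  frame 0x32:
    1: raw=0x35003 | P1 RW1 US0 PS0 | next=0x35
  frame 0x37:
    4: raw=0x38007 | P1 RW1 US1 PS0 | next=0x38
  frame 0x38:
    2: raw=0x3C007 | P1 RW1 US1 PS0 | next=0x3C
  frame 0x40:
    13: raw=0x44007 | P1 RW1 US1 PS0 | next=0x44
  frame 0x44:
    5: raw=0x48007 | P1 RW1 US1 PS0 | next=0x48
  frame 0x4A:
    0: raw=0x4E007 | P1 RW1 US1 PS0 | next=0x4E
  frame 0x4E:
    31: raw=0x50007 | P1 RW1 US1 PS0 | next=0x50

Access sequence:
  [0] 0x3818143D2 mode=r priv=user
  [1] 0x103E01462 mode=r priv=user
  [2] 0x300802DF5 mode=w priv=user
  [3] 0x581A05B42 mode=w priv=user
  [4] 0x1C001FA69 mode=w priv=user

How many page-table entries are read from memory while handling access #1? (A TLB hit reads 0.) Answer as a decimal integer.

Walk each access:
#0 VA=0x3818143D2 (r,user):
  L0 @0x24[14] → 0x25007  P=1,RW=1,US=1,PS=0
  L1 @0x25[12] → 0x28007  P=1,RW=1,US=1,PS=0
  L2 @0x28[20] → 0x2A007  P=1,RW=1,US=1,PS=0
  ⇒ phys 0x2A3D2  [3 reads]
#1 VA=0x103E01462 (r,user):
  L0 @0x24[4] → 0x2E007  P=1,RW=1,US=1,PS=0
  L1 @0x2E[31] → 0x32007  P=1,RW=1,US=1,PS=0
  L2 @0x32[1] → 0x35003  P=1,RW=1,US=0,PS=0
  → PROTECTION_VIOLATION  (3 entries read)
#2 VA=0x300802DF5 (w,user):
  L0 @0x24[12] → 0x37007  P=1,RW=1,US=1,PS=0
  L1 @0x37[4] → 0x38007  P=1,RW=1,US=1,PS=0
  L2 @0x38[2] → 0x3C007  P=1,RW=1,US=1,PS=0
  ⇒ phys 0x3CDF5  [3 reads]
#3 VA=0x581A05B42 (w,user):
  L0 @0x24[22] → 0x40007  P=1,RW=1,US=1,PS=0
  L1 @0x40[13] → 0x44007  P=1,RW=1,US=1,PS=0
  L2 @0x44[5] → 0x48007  P=1,RW=1,US=1,PS=0
  ⇒ phys 0x48B42  [3 reads]
#4 VA=0x1C001FA69 (w,user):
  L0 @0x24[7] → 0x4A007  P=1,RW=1,US=1,PS=0
  L1 @0x4A[0] → 0x4E007  P=1,RW=1,US=1,PS=0
  L2 @0x4E[31] → 0x50007  P=1,RW=1,US=1,PS=0
  ⇒ phys 0x50A69  [3 reads]

Entries read for #1: 3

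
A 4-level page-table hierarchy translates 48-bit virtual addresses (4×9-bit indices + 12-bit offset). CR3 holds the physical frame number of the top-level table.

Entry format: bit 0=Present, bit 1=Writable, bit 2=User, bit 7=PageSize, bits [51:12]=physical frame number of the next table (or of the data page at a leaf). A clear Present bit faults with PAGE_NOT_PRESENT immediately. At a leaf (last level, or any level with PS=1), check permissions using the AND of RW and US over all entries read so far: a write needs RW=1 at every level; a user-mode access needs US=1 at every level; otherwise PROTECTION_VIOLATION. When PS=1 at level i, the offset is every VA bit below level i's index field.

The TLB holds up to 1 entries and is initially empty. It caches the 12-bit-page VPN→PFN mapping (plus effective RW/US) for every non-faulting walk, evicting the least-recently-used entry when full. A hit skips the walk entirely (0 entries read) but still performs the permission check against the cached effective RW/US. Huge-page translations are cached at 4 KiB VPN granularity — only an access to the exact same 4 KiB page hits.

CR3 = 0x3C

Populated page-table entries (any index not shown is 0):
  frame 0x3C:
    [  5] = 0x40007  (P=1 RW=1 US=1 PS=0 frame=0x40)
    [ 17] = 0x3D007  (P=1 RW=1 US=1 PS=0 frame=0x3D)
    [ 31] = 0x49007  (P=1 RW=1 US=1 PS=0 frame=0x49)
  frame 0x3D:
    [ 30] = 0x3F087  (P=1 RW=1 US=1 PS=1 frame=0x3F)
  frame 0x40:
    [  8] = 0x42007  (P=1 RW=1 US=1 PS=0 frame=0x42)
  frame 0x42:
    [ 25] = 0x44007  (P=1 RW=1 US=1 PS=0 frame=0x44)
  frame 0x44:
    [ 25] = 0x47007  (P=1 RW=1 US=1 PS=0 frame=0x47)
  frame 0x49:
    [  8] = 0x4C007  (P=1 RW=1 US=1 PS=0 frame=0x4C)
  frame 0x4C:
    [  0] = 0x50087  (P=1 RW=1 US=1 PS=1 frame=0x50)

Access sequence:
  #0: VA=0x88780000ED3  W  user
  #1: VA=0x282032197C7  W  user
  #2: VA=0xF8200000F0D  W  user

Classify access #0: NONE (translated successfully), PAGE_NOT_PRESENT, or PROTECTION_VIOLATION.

Per-access translation:
#0 VA=0x88780000ED3 (w,user):
  L0 @0x3C[17] → 0x3D007  P=1,RW=1,US=1,PS=0
  L1 @0x3D[30] → 0x3F087  P=1,RW=1,US=1,PS=1
  → PA=0x3FED3 (huge @L1)  (2 entries read)
#1 VA=0x282032197C7 (w,user):
  L0 @0x3C[5] → 0x40007  P=1,RW=1,US=1,PS=0
  L1 @0x40[8] → 0x42007  P=1,RW=1,US=1,PS=0
  L2 @0x42[25] → 0x44007  P=1,RW=1,US=1,PS=0
  L3 @0x44[25] → 0x47007  P=1,RW=1,US=1,PS=0
  → PA=0x477C7  (4 entries read)
#2 VA=0xF8200000F0D (w,user):
  L0 @0x3C[31] → 0x49007  P=1,RW=1,US=1,PS=0
  L1 @0x49[8] → 0x4C007  P=1,RW=1,US=1,PS=0
  L2 @0x4C[0] → 0x50087  P=1,RW=1,US=1,PS=1
  → PA=0x50F0D (huge @L2)  (3 entries read)

Access #0 fault: NONE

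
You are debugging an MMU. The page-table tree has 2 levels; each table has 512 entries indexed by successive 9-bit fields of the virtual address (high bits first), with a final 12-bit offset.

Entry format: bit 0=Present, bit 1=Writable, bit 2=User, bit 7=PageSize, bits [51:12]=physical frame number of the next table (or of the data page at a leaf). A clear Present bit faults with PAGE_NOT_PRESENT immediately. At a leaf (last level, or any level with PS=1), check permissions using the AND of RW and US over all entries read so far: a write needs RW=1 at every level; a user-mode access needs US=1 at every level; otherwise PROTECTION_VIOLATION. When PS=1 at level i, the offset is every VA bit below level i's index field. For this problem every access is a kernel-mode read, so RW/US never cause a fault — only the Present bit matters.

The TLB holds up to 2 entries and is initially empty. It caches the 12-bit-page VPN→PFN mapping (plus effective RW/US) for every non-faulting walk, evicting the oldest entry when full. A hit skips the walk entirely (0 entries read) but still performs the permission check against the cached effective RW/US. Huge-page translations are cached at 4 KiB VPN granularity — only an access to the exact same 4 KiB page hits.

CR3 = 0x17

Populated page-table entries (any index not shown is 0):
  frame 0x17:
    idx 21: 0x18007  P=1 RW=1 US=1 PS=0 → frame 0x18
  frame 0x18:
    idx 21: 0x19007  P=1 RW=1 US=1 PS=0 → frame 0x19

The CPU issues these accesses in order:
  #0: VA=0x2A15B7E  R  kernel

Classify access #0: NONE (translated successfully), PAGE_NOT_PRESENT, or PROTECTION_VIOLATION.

Walk each access:
#0 VA=0x2A15B7E (r,kernel):
  lvl0: tbl 0x17, slot 21 ⇒ 0x18007 (P1/RW1/US1/PS0)
  lvl1: tbl 0x18, slot 21 ⇒ 0x19007 (P1/RW1/US1/PS0)
  ✓ 0x19B7E  — 2 lookups

Access #0 fault: NONE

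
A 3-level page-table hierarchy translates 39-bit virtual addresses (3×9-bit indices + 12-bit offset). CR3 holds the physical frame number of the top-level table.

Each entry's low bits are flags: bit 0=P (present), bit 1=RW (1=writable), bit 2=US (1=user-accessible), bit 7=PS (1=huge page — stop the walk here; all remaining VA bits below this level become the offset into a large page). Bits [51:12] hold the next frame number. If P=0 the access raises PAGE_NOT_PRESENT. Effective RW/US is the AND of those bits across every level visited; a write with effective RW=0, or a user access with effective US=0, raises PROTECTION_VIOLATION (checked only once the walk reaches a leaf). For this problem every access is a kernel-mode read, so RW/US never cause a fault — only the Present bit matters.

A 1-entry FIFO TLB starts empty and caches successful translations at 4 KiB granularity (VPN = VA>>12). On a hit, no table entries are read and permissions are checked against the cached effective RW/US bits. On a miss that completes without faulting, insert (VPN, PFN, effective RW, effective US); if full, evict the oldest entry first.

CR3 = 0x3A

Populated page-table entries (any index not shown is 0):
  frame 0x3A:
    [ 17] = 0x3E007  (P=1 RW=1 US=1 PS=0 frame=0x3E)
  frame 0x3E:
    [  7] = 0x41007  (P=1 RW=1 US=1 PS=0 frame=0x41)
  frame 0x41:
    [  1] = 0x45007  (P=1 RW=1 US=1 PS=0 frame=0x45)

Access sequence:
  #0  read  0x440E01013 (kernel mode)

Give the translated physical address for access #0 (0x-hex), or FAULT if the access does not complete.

Per-access translation:
#0 VA=0x440E01013 (r,kernel):
  lvl0: tbl 0x3A, slot 17 ⇒ 0x3E007 (P1/RW1/US1/PS0)
  lvl1: tbl 0x3E, slot 7 ⇒ 0x41007 (P1/RW1/US1/PS0)
  lvl2: tbl 0x41, slot 1 ⇒ 0x45007 (P1/RW1/US1/PS0)
  ✓ 0x45013  — 3 lookups

Access #0 PA: 0x45013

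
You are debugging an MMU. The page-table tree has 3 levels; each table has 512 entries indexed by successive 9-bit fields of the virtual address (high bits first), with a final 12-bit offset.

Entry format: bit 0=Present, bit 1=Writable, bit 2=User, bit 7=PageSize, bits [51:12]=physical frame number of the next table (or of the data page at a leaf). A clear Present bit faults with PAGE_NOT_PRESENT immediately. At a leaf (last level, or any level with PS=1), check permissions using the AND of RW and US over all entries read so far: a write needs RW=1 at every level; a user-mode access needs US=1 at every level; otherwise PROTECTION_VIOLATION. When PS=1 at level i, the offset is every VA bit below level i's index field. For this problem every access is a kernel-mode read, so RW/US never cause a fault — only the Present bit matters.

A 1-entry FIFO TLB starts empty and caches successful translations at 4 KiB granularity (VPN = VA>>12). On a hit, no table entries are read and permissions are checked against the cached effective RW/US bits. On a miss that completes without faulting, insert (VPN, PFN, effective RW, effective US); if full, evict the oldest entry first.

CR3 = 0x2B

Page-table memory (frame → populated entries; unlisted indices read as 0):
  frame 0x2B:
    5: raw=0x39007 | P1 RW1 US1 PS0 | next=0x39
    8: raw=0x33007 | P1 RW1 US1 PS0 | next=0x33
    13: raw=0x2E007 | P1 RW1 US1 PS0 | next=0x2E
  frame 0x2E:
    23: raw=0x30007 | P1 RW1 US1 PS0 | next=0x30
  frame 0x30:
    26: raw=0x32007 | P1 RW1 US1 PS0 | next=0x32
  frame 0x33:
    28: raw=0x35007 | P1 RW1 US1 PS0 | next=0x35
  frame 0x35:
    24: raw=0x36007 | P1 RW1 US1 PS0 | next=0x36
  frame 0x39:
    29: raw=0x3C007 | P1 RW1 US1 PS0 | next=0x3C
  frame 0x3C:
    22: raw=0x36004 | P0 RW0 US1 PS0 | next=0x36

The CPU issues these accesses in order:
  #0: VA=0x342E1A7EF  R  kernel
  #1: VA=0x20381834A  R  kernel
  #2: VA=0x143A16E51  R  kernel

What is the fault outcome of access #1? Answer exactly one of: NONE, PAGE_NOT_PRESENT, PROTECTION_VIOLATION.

Walk each access:
#0 VA=0x342E1A7EF (r,kernel):
  L0: frame=0x2B idx=13 entry=0x2E007 [P=1 RW=1 US=1 PS=0]
  L1: frame=0x2E idx=23 entry=0x30007 [P=1 RW=1 US=1 PS=0]
  L2: frame=0x30 idx=26 entry=0x32007 [P=1 RW=1 US=1 PS=0]
  ✓ 0x327EF  — 3 lookups
#1 VA=0x20381834A (r,kernel):
  L0: frame=0x2B idx=8 entry=0x33007 [P=1 RW=1 US=1 PS=0]
  L1: frame=0x33 idx=28 entry=0x35007 [P=1 RW=1 US=1 PS=0]
  L2: frame=0x35 idx=24 entry=0x36007 [P=1 RW=1 US=1 PS=0]
  ✓ 0x3634A  — 3 lookups
#2 VA=0x143A16E51 (r,kernel):
  L0: frame=0x2B idx=5 entry=0x39007 [P=1 RW=1 US=1 PS=0]
  L1: frame=0x39 idx=29 entry=0x3C007 [P=1 RW=1 US=1 PS=0]
  L2: frame=0x3C idx=22 entry=0x36004 [P=0 RW=0 US=1 PS=0]
  ⇒ fault: PAGE_NOT_PRESENT  — 3 lookups

Access #1 fault: NONE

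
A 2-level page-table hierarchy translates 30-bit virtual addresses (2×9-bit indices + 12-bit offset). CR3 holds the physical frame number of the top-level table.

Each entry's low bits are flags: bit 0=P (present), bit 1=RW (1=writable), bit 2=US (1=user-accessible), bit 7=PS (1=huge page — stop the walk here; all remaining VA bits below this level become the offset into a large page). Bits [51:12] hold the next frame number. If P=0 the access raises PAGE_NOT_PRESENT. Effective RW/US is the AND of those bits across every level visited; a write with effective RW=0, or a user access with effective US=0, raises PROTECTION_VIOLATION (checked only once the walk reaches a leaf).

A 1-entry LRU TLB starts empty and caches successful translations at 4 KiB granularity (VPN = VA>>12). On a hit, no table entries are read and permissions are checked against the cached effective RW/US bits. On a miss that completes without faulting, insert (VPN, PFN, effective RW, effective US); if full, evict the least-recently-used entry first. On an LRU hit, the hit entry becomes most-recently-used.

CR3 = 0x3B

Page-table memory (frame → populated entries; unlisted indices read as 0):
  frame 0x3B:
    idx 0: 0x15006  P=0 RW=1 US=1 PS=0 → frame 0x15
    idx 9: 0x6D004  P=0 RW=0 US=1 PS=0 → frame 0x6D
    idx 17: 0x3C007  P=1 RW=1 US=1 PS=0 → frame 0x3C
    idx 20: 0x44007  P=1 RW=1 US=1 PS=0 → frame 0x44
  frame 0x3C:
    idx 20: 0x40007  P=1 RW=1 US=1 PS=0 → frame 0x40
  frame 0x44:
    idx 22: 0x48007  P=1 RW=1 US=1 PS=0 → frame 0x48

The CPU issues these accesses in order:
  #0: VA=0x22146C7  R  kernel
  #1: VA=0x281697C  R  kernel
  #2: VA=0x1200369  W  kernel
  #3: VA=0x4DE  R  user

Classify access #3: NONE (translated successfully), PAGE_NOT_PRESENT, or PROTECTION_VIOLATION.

Per-access translation:
#0 VA=0x22146C7 (r,kernel):
  L0: frame=0x3B idx=17 entry=0x3C007 [P=1 RW=1 US=1 PS=0]
  L1: frame=0x3C idx=20 entry=0x40007 [P=1 RW=1 US=1 PS=0]
  ✓ 0x406C7  — 2 lookups
#1 VA=0x281697C (r,kernel):
  L0: frame=0x3B idx=20 entry=0x44007 [P=1 RW=1 US=1 PS=0]
  L1: frame=0x44 idx=22 entry=0x48007 [P=1 RW=1 US=1 PS=0]
  ✓ 0x4897C  — 2 lookups
#2 VA=0x1200369 (w,kernel):
  L0: frame=0x3B idx=9 entry=0x6D004 [P=0 RW=0 US=1 PS=0]
  ✗ PAGE_NOT_PRESENT  [1 reads]
#3 VA=0x4DE (r,user):
  L0: frame=0x3B idx=0 entry=0x15006 [P=0 RW=1 US=1 PS=0]
  ✗ PAGE_NOT_PRESENT  [1 reads]

Access #3 fault: PAGE_NOT_PRESENT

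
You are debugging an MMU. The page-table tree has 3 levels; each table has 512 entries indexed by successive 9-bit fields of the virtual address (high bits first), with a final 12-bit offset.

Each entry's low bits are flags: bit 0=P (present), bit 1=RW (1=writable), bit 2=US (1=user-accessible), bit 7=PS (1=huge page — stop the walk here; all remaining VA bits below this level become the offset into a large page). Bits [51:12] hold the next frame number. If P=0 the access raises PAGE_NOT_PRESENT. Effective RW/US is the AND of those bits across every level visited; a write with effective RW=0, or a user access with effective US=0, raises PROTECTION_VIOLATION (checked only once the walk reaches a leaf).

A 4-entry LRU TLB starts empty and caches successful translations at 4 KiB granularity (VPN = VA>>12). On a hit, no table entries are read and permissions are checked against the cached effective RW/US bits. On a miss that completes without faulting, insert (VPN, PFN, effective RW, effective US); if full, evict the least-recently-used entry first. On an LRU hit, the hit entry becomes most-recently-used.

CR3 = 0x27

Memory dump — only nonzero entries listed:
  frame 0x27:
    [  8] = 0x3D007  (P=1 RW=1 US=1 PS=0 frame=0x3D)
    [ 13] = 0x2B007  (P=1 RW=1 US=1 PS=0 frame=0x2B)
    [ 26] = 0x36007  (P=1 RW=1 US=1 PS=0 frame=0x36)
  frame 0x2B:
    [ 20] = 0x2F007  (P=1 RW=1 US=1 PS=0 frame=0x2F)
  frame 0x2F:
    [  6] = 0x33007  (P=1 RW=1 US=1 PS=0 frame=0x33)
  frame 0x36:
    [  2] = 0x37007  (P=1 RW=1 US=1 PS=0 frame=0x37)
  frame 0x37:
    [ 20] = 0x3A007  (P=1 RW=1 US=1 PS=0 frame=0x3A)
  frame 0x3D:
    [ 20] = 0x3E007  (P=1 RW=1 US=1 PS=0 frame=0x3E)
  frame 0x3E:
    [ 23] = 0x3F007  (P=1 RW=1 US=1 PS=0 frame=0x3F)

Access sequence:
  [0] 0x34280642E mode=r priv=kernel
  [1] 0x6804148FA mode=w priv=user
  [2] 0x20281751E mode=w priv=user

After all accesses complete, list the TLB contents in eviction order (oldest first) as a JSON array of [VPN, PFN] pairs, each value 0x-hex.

Walk each access:
#0 VA=0x34280642E (r,kernel):
  lvl0: tbl 0x27, slot 13 ⇒ 0x2B007 (P1/RW1/US1/PS0)
  lvl1: tbl 0x2B, slot 20 ⇒ 0x2F007 (P1/RW1/US1/PS0)
  lvl2: tbl 0x2F, slot 6 ⇒ 0x33007 (P1/RW1/US1/PS0)
  ✓ 0x3342E  — 3 lookups
#1 VA=0x6804148FA (w,user):
  lvl0: tbl 0x27, slot 26 ⇒ 0x36007 (P1/RW1/US1/PS0)
  lvl1: tbl 0x36, slot 2 ⇒ 0x37007 (P1/RW1/US1/PS0)
  lvl2: tbl 0x37, slot 20 ⇒ 0x3A007 (P1/RW1/US1/PS0)
  ✓ 0x3A8FA  — 3 lookups
#2 VA=0x20281751E (w,user):
  lvl0: tbl 0x27, slot 8 ⇒ 0x3D007 (P1/RW1/US1/PS0)
  lvl1: tbl 0x3D, slot 20 ⇒ 0x3E007 (P1/RW1/US1/PS0)
  lvl2: tbl 0x3E, slot 23 ⇒ 0x3F007 (P1/RW1/US1/PS0)
  ✓ 0x3F51E  — 3 lookups

TLB: [["0x342806", "0x33"], ["0x680414", "0x3A"], ["0x202817", "0x3F"]]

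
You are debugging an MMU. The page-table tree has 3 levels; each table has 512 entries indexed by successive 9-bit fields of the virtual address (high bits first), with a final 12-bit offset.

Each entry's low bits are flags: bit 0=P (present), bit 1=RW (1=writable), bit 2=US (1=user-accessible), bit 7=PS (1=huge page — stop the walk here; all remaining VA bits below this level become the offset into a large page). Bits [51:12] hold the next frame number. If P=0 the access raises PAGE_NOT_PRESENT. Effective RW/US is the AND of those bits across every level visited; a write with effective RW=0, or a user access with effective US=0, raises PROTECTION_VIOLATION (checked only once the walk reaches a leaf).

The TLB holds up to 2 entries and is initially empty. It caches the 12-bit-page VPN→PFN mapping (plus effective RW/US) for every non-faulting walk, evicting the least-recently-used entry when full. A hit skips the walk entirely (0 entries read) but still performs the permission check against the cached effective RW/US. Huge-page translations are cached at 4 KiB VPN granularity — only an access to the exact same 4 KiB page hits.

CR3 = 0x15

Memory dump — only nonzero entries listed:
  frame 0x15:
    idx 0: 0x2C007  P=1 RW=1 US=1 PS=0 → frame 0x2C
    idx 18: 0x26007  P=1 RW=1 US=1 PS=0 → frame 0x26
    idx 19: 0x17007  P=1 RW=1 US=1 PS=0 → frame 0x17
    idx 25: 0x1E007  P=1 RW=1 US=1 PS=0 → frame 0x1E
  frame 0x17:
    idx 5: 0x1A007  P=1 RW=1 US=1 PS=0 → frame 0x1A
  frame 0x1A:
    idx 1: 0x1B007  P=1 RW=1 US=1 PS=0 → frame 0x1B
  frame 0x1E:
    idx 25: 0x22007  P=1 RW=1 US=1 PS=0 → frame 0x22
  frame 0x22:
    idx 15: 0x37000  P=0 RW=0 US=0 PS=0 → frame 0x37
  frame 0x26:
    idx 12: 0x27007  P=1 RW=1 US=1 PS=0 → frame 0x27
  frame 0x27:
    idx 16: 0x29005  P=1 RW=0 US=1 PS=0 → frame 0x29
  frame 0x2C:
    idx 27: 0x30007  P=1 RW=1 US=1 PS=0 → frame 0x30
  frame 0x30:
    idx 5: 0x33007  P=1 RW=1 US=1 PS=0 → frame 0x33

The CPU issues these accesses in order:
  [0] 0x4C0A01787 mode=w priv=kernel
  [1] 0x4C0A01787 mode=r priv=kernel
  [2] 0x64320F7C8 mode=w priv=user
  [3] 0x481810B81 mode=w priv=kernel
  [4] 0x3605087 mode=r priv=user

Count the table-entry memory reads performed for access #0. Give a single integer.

Walk each access:
#0 VA=0x4C0A01787 (w,kernel):
  [0] read 0x15 idx=19: raw=0x17007 flags P=1 W=1 U=1 S=0
  [1] read 0x17 idx=5: raw=0x1A007 flags P=1 W=1 U=1 S=0
  [2] read 0x1A idx=1: raw=0x1B007 flags P=1 W=1 U=1 S=0
  → PA=0x1B787  (3 entries read)
#1 VA=0x4C0A01787 (r,kernel):
  TLB hit vpn=0x4C0A01 → PA=0x1B787
#2 VA=0x64320F7C8 (w,user):
  [0] read 0x15 idx=25: raw=0x1E007 flags P=1 W=1 U=1 S=0
  [1] read 0x1E idx=25: raw=0x22007 flags P=1 W=1 U=1 S=0
  [2] read 0x22 idx=15: raw=0x37000 flags P=0 W=0 U=0 S=0
  ✗ PAGE_NOT_PRESENT  [3 reads]
#3 VA=0x481810B81 (w,kernel):
  [0] read 0x15 idx=18: raw=0x26007 flags P=1 W=1 U=1 S=0
  [1] read 0x26 idx=12: raw=0x27007 flags P=1 W=1 U=1 S=0
  [2] read 0x27 idx=16: raw=0x29005 flags P=1 W=0 U=1 S=0
  ✗ PROTECTION_VIOLATION  [3 reads]
#4 VA=0x3605087 (r,user):
  [0] read 0x15 idx=0: raw=0x2C007 flags P=1 W=1 U=1 S=0
  [1] read 0x2C idx=27: raw=0x30007 flags P=1 W=1 U=1 S=0
  [2] read 0x30 idx=5: raw=0x33007 flags P=1 W=1 U=1 S=0
  → PA=0x33087  (3 entries read)

Entries read for #0: 3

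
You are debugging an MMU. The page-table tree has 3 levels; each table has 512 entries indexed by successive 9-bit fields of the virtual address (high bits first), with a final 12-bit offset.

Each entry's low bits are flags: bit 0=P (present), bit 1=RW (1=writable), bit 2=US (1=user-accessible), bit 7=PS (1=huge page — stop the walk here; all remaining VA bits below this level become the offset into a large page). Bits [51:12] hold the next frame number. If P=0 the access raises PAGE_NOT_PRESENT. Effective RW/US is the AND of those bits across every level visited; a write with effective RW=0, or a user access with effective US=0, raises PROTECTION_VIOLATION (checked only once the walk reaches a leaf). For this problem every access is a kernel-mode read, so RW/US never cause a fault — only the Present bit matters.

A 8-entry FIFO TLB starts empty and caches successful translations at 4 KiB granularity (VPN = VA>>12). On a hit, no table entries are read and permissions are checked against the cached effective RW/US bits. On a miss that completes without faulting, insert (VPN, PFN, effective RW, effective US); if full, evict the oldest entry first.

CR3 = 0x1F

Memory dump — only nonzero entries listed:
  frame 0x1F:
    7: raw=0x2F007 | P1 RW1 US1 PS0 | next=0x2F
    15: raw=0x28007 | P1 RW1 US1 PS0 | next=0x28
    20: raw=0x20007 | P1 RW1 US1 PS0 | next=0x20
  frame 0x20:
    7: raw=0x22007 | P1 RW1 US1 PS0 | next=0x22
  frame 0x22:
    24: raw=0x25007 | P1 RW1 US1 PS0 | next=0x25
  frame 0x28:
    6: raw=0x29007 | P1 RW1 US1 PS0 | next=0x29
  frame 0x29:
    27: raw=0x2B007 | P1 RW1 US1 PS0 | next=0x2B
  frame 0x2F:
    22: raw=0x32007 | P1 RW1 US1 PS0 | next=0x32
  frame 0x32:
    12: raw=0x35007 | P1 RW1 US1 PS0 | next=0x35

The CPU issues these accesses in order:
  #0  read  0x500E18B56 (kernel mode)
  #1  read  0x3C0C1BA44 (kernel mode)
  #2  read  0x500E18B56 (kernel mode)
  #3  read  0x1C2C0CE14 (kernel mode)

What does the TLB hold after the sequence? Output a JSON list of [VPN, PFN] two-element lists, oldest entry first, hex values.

Walk each access:
#0 VA=0x500E18B56 (r,kernel):
  lvl0: tbl 0x1F, slot 20 ⇒ 0x20007 (P1/RW1/US1/PS0)
  lvl1: tbl 0x20, slot 7 ⇒ 0x22007 (P1/RW1/US1/PS0)
  lvl2: tbl 0x22, slot 24 ⇒ 0x25007 (P1/RW1/US1/PS0)
  ✓ 0x25B56  — 3 lookups
#1 VA=0x3C0C1BA44 (r,kernel):
  lvl0: tbl 0x1F, slot 15 ⇒ 0x28007 (P1/RW1/US1/PS0)
  lvl1: tbl 0x28, slot 6 ⇒ 0x29007 (P1/RW1/US1/PS0)
  lvl2: tbl 0x29, slot 27 ⇒ 0x2B007 (P1/RW1/US1/PS0)
  ✓ 0x2BA44  — 3 lookups
#2 VA=0x500E18B56 (r,kernel):
  TLB hit vpn=0x500E18 → PA=0x25B56
#3 VA=0x1C2C0CE14 (r,kernel):
  lvl0: tbl 0x1F, slot 7 ⇒ 0x2F007 (P1/RW1/US1/PS0)
  lvl1: tbl 0x2F, slot 22 ⇒ 0x32007 (P1/RW1/US1/PS0)
  lvl2: tbl 0x32, slot 12 ⇒ 0x35007 (P1/RW1/US1/PS0)
  ✓ 0x35E14  — 3 lookups

TLB: [["0x500E18", "0x25"], ["0x3C0C1B", "0x2B"], ["0x1C2C0C", "0x35"]]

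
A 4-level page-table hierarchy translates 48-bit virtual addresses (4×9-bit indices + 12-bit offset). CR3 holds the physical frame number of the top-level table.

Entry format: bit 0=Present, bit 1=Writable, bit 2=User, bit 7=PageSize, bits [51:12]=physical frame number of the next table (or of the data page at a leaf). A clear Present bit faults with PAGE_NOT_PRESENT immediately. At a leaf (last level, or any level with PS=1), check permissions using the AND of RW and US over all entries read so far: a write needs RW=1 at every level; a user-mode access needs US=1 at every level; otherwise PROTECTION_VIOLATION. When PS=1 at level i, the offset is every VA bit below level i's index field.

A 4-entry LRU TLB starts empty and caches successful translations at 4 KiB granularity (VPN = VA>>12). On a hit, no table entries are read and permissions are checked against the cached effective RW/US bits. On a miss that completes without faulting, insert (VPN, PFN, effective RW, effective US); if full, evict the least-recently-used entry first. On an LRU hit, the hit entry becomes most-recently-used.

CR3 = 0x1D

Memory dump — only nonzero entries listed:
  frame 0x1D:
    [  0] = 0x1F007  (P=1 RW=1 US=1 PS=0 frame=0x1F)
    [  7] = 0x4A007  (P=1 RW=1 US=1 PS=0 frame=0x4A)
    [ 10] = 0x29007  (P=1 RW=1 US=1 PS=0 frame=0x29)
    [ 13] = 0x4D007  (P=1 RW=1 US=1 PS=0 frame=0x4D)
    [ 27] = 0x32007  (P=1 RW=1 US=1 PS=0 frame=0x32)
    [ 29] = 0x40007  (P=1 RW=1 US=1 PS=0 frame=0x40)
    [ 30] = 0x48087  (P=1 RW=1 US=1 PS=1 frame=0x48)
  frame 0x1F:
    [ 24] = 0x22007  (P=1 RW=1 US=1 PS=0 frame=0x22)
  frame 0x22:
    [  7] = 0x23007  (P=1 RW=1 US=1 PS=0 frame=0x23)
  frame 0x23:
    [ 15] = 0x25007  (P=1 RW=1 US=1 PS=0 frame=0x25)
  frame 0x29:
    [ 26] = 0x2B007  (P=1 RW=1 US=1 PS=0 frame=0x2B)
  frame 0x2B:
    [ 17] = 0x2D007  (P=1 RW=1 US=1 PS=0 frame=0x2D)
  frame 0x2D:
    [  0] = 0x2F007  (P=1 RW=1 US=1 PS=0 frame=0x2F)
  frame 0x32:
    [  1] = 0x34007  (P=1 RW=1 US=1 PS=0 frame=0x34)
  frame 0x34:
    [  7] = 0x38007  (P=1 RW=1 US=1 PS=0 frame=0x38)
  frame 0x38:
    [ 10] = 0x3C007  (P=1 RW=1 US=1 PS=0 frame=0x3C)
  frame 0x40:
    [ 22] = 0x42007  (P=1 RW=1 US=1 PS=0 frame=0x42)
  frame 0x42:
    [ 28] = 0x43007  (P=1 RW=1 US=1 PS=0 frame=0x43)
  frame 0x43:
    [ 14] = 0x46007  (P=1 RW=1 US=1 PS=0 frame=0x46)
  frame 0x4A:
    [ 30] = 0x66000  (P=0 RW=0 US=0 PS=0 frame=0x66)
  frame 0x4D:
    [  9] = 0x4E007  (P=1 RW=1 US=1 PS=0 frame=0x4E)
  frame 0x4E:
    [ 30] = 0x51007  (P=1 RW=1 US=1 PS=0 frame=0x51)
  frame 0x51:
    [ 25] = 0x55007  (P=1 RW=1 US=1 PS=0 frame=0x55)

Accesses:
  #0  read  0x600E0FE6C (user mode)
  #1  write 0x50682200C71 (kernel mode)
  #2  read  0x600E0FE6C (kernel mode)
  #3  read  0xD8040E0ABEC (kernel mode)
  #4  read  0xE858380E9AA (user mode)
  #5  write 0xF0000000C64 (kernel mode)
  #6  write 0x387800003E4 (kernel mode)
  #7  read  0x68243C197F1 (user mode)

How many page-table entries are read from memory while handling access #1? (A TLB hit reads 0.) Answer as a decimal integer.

Walk each access:
#0 VA=0x600E0FE6C (r,user):
  L0 @0x1D[0] → 0x1F007  P=1,RW=1,US=1,PS=0
  L1 @0x1F[24] → 0x22007  P=1,RW=1,US=1,PS=0
  L2 @0x22[7] → 0x23007  P=1,RW=1,US=1,PS=0
  L3 @0x23[15] → 0x25007  P=1,RW=1,US=1,PS=0
  ⇒ phys 0x25E6C  [4 reads]
#1 VA=0x50682200C71 (w,kernel):
  L0 @0x1D[10] → 0x29007  P=1,RW=1,US=1,PS=0
  L1 @0x29[26] → 0x2B007  P=1,RW=1,US=1,PS=0
  L2 @0x2B[17] → 0x2D007  P=1,RW=1,US=1,PS=0
  L3 @0x2D[0] → 0x2F007  P=1,RW=1,US=1,PS=0
  ⇒ phys 0x2FC71  [4 reads]
#2 VA=0x600E0FE6C (r,kernel):
  TLB hit vpn=0x600E0F → PA=0x25E6C
#3 VA=0xD8040E0ABEC (r,kernel):
  L0 @0x1D[27] → 0x32007  P=1,RW=1,US=1,PS=0
  L1 @0x32[1] → 0x34007  P=1,RW=1,US=1,PS=0
  L2 @0x34[7] → 0x38007  P=1,RW=1,US=1,PS=0
  L3 @0x38[10] → 0x3C007  P=1,RW=1,US=1,PS=0
  ⇒ phys 0x3CBEC  [4 reads]
#4 VA=0xE858380E9AA (r,user):
  L0 @0x1D[29] → 0x40007  P=1,RW=1,US=1,PS=0
  L1 @0x40[22] → 0x42007  P=1,RW=1,US=1,PS=0
  L2 @0x42[28] → 0x43007  P=1,RW=1,US=1,PS=0
  L3 @0x43[14] → 0x46007  P=1,RW=1,US=1,PS=0
  ⇒ phys 0x469AA  [4 reads]
#5 VA=0xF0000000C64 (w,kernel):
  L0 @0x1D[30] → 0x48087  P=1,RW=1,US=1,PS=1
  ⇒ phys 0x48C64 (huge @L0)  [1 reads]
#6 VA=0x387800003E4 (w,kernel):
  L0 @0x1D[7] → 0x4A007  P=1,RW=1,US=1,PS=0
  L1 @0x4A[30] → 0x66000  P=0,RW=0,US=0,PS=0
  → PAGE_NOT_PRESENT  (2 entries read)
#7 VA=0x68243C197F1 (r,user):
  L0 @0x1D[13] → 0x4D007  P=1,RW=1,US=1,PS=0
  L1 @0x4D[9] → 0x4E007  P=1,RW=1,US=1,PS=0
  L2 @0x4E[30] → 0x51007  P=1,RW=1,US=1,PS=0
  L3 @0x51[25] → 0x55007  P=1,RW=1,US=1,PS=0
  ⇒ phys 0x557F1  [4 reads]

Entries read for #1: 4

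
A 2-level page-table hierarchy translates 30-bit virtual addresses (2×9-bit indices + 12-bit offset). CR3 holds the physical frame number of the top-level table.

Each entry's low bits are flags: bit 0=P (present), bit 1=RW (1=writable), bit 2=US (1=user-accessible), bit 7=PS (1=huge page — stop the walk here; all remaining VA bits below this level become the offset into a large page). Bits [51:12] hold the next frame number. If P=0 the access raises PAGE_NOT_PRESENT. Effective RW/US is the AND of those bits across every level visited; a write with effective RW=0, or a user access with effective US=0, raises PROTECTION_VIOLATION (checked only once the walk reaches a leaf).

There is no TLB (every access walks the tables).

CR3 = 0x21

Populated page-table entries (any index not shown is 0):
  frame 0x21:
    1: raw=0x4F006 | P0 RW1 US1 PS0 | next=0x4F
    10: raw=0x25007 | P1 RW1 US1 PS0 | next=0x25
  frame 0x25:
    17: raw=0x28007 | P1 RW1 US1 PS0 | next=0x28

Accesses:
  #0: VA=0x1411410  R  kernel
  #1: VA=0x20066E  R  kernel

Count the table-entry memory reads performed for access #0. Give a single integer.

Per-access translation:
#0 VA=0x1411410 (r,kernel):
  L0: frame=0x21 idx=10 entry=0x25007 [P=1 RW=1 US=1 PS=0]
  L1: frame=0x25 idx=17 entry=0x28007 [P=1 RW=1 US=1 PS=0]
  ✓ 0x28410  — 2 lookups
#1 VA=0x20066E (r,kernel):
  L0: frame=0x21 idx=1 entry=0x4F006 [P=0 RW=1 US=1 PS=0]
  ✗ PAGE_NOT_PRESENT  [1 reads]

Entries read for #0: 2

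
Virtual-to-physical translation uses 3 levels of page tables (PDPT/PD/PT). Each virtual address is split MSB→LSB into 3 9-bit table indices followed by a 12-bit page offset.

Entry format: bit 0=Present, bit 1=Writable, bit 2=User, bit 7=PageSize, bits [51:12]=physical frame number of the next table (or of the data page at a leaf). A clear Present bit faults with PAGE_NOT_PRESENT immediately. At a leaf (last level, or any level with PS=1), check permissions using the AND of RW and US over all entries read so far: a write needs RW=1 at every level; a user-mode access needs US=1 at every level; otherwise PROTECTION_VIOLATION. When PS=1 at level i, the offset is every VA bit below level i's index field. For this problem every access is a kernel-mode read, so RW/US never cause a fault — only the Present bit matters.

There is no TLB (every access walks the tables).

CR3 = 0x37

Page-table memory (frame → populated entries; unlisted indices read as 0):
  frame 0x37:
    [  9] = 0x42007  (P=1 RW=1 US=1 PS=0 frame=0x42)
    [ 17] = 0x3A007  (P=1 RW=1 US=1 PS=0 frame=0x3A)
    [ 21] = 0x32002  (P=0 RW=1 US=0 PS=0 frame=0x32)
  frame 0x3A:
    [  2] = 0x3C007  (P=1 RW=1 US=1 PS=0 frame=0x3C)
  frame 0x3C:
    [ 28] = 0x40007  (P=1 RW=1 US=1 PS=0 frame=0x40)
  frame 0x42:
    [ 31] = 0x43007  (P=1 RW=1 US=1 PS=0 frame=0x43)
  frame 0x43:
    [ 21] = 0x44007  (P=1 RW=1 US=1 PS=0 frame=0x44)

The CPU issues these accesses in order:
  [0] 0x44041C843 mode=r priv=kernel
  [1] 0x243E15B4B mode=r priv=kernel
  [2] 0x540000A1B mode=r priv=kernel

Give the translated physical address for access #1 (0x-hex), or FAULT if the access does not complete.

Trace:
#0 VA=0x44041C843 (r,kernel):
  L0: frame=0x37 idx=17 entry=0x3A007 [P=1 RW=1 US=1 PS=0]
  L1: frame=0x3A idx=2 entry=0x3C007 [P=1 RW=1 US=1 PS=0]
  L2: frame=0x3C idx=28 entry=0x40007 [P=1 RW=1 US=1 PS=0]
  → PA=0x40843  (3 entries read)
#1 VA=0x243E15B4B (r,kernel):
  L0: frame=0x37 idx=9 entry=0x42007 [P=1 RW=1 US=1 PS=0]
  L1: frame=0x42 idx=31 entry=0x43007 [P=1 RW=1 US=1 PS=0]
  L2: frame=0x43 idx=21 entry=0x44007 [P=1 RW=1 US=1 PS=0]
  → PA=0x44B4B  (3 entries read)
#2 VA=0x540000A1B (r,kernel):
  L0: frame=0x37 idx=21 entry=0x32002 [P=0 RW=1 US=0 PS=0]
  ✗ PAGE_NOT_PRESENT  [1 reads]

Access #1 PA: 0x44B4B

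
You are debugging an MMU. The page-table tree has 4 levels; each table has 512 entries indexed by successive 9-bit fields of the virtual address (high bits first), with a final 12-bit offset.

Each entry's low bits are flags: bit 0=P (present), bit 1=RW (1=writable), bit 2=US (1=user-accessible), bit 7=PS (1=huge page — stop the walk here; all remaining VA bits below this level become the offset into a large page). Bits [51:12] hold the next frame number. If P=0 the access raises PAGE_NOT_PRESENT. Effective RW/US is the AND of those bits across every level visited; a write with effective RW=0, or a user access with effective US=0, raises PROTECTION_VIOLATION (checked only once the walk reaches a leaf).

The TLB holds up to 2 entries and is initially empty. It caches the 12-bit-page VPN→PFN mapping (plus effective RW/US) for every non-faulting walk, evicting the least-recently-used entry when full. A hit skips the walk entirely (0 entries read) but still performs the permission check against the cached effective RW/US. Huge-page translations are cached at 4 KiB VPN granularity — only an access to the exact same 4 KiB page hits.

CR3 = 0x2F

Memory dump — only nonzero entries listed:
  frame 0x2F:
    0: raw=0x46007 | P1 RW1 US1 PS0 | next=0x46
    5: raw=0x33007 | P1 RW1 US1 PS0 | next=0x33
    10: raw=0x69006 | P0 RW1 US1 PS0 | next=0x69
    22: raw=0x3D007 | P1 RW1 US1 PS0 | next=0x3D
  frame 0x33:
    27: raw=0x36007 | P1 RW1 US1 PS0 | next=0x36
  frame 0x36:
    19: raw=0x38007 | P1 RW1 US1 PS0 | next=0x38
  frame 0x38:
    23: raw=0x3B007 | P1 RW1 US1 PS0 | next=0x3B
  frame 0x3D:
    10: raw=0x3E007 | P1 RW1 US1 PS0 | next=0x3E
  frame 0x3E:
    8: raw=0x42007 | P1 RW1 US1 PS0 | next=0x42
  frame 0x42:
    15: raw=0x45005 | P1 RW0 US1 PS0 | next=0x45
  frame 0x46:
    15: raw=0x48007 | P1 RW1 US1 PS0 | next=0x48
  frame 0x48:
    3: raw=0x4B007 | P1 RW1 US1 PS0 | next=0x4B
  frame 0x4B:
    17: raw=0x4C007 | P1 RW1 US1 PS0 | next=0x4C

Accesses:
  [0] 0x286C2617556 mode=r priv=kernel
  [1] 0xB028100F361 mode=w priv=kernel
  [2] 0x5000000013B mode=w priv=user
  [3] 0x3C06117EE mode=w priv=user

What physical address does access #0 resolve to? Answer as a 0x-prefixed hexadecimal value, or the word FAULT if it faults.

Trace:
#0 VA=0x286C2617556 (r,kernel):
  L0: frame=0x2F idx=5 entry=0x33007 [P=1 RW=1 US=1 PS=0]
  L1: frame=0x33 idx=27 entry=0x36007 [P=1 RW=1 US=1 PS=0]
  L2: frame=0x36 idx=19 entry=0x38007 [P=1 RW=1 US=1 PS=0]
  L3: frame=0x38 idx=23 entry=0x3B007 [P=1 RW=1 US=1 PS=0]
  → PA=0x3B556  (4 entries read)
#1 VA=0xB028100F361 (w,kernel):
  L0: frame=0x2F idx=22 entry=0x3D007 [P=1 RW=1 US=1 PS=0]
  L1: frame=0x3D idx=10 entry=0x3E007 [P=1 RW=1 US=1 PS=0]
  L2: frame=0x3E idx=8 entry=0x42007 [P=1 RW=1 US=1 PS=0]
  L3: frame=0x42 idx=15 entry=0x45005 [P=1 RW=0 US=1 PS=0]
  → PROTECTION_VIOLATION  (4 entries read)
#2 VA=0x5000000013B (w,user):
  L0: frame=0x2F idx=10 entry=0x69006 [P=0 RW=1 US=1 PS=0]
  → PAGE_NOT_PRESENT  (1 entries read)
#3 VA=0x3C06117EE (w,user):
  L0: frame=0x2F idx=0 entry=0x46007 [P=1 RW=1 US=1 PS=0]
  L1: frame=0x46 idx=15 entry=0x48007 [P=1 RW=1 US=1 PS=0]
  L2: frame=0x48 idx=3 entry=0x4B007 [P=1 RW=1 US=1 PS=0]
  L3: frame=0x4B idx=17 entry=0x4C007 [P=1 RW=1 US=1 PS=0]
  → PA=0x4C7EE  (4 entries read)

Access #0 PA: 0x3B556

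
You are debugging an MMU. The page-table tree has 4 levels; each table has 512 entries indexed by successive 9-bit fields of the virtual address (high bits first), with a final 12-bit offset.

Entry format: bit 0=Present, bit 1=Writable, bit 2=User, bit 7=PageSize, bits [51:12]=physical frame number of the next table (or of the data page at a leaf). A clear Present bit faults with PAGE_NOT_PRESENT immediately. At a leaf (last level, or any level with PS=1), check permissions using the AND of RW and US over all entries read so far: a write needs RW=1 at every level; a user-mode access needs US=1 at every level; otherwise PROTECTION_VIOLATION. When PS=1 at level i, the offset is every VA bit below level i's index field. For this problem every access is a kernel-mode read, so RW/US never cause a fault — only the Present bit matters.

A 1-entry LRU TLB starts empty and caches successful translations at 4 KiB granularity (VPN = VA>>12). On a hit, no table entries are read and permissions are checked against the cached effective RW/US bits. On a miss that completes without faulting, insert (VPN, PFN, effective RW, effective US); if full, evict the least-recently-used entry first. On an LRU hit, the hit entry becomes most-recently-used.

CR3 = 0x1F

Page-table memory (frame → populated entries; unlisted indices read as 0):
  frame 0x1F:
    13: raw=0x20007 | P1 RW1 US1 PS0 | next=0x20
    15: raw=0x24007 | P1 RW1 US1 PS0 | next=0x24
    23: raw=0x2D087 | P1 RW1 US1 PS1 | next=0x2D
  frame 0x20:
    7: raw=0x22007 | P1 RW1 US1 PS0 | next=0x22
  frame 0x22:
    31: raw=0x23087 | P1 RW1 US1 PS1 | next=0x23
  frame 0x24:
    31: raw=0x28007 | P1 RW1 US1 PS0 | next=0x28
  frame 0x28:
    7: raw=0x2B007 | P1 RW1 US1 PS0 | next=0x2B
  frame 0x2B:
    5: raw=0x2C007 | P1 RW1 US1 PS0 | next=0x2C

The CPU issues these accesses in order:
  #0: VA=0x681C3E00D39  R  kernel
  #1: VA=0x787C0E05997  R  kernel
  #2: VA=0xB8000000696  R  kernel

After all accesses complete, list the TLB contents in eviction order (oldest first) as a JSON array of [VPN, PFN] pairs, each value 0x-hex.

Walk each access:
#0 VA=0x681C3E00D39 (r,kernel):
  L0: frame=0x1F idx=13 entry=0x20007 [P=1 RW=1 US=1 PS=0]
  L1: frame=0x20 idx=7 entry=0x22007 [P=1 RW=1 US=1 PS=0]
  L2: frame=0x22 idx=31 entry=0x23087 [P=1 RW=1 US=1 PS=1]
  ✓ 0x23D39 (huge @L2)  — 3 lookups
#1 VA=0x787C0E05997 (r,kernel):
  L0: frame=0x1F idx=15 entry=0x24007 [P=1 RW=1 US=1 PS=0]
  L1: frame=0x24 idx=31 entry=0x28007 [P=1 RW=1 US=1 PS=0]
  L2: frame=0x28 idx=7 entry=0x2B007 [P=1 RW=1 US=1 PS=0]
  L3: frame=0x2B idx=5 entry=0x2C007 [P=1 RW=1 US=1 PS=0]
  ✓ 0x2C997  — 4 lookups
#2 VA=0xB8000000696 (r,kernel):
  L0: frame=0x1F idx=23 entry=0x2D087 [P=1 RW=1 US=1 PS=1]
  ✓ 0x2D696 (huge @L0)  — 1 lookups

TLB: [["0xB8000000", "0x2D"]]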